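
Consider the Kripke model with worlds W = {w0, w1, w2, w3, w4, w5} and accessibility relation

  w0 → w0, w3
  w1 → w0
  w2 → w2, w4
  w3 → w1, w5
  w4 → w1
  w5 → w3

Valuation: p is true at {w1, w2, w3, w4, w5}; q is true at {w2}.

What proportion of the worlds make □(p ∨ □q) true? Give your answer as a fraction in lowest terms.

2/3

w0: successors {w0, w3}; p ∨ □q there: w0:F, w3:T. ✗
w1: successors {w0}; p ∨ □q there: w0:F. ✗
w2: successors {w2, w4}; p ∨ □q there: w2:T, w4:T. ✓
w3: successors {w1, w5}; p ∨ □q there: w1:T, w5:T. ✓
w4: successors {w1}; p ∨ □q there: w1:T. ✓
w5: successors {w3}; p ∨ □q there: w3:T. ✓
That's 4 of 6 worlds, so 4/6 = 2/3.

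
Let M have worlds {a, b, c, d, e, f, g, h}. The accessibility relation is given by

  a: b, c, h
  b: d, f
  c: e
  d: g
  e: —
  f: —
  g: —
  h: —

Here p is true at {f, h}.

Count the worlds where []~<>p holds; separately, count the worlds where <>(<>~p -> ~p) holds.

7 and 4

For []~<>p:
a: successors {b, c, h}; ~<>p there: b:F, c:T, h:T. ✗
b: successors {d, f}; ~<>p there: d:T, f:T. ✓
c: successors {e}; ~<>p there: e:T. ✓
d: successors {g}; ~<>p there: g:T. ✓
e: no successors, so []~<>p holds vacuously. ✓
f: no successors, so []~<>p holds vacuously. ✓
g: no successors, so []~<>p holds vacuously. ✓
h: no successors, so []~<>p holds vacuously. ✓
— 7 worlds.
For <>(<>~p -> ~p):
a: successors {b, c, h}; <>~p -> ~p there: b:T, c:T, h:T. ✓
b: successors {d, f}; <>~p -> ~p there: d:T, f:T. ✓
c: successors {e}; <>~p -> ~p there: e:T. ✓
d: successors {g}; <>~p -> ~p there: g:T. ✓
e: no successors, so <>(<>~p -> ~p) fails. ✗
f: no successors, so <>(<>~p -> ~p) fails. ✗
g: no successors, so <>(<>~p -> ~p) fails. ✗
h: no successors, so <>(<>~p -> ~p) fails. ✗
— 4 worlds.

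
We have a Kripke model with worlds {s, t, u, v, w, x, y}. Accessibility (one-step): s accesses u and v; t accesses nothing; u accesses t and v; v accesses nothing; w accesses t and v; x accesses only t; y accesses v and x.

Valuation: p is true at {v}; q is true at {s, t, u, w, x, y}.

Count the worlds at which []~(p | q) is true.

2

s: successors {u, v}; ~(p | q) there: u:F, v:F. ✗
t: no successors, so []~(p | q) holds vacuously. ✓
u: successors {t, v}; ~(p | q) there: t:F, v:F. ✗
v: no successors, so []~(p | q) holds vacuously. ✓
w: successors {t, v}; ~(p | q) there: t:F, v:F. ✗
x: successors {t}; ~(p | q) there: t:F. ✗
y: successors {v, x}; ~(p | q) there: v:F, x:F. ✗
Satisfying worlds: {t, v}.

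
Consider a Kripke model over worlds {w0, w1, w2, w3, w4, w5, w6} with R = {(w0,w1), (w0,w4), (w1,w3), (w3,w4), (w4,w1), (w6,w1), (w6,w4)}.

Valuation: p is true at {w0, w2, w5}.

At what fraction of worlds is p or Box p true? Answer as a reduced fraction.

w0: p is T, Box p is F. ✓
w1: p is F, Box p is F. ✗
w2: p is T, Box p is T. ✓
w3: p is F, Box p is F. ✗
w4: p is F, Box p is F. ✗
w5: p is T, Box p is T. ✓
w6: p is F, Box p is F. ✗
That's 3 of 7 worlds, so 3/7.

3/7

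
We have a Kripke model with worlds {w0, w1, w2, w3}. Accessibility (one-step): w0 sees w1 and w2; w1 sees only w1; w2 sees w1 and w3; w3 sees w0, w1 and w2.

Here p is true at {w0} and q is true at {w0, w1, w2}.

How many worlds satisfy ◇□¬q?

w0: successors {w1, w2}; □¬q there: w1:F, w2:F. ✗
w1: successors {w1}; □¬q there: w1:F. ✗
w2: successors {w1, w3}; □¬q there: w1:F, w3:F. ✗
w3: successors {w0, w1, w2}; □¬q there: w0:F, w1:F, w2:F. ✗
Satisfying worlds: ∅.

0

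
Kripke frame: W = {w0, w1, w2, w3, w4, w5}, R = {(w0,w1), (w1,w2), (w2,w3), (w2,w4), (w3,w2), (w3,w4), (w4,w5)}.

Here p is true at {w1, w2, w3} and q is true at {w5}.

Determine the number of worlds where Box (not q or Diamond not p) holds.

w0: successors {w1}; not q or Diamond not p there: w1:T. ✓
w1: successors {w2}; not q or Diamond not p there: w2:T. ✓
w2: successors {w3, w4}; not q or Diamond not p there: w3:T, w4:T. ✓
w3: successors {w2, w4}; not q or Diamond not p there: w2:T, w4:T. ✓
w4: successors {w5}; not q or Diamond not p there: w5:F. ✗
w5: no successors, so Box (not q or Diamond not p) holds vacuously. ✓
Satisfying worlds: {w0, w1, w2, w3, w5}.

5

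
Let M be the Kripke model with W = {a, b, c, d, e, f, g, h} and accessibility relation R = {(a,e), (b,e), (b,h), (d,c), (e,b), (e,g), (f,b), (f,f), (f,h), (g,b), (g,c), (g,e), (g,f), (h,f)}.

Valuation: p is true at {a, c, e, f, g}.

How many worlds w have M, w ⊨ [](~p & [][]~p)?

1

a: successors {e}; ~p & [][]~p there: e:F. ✗
b: successors {e, h}; ~p & [][]~p there: e:F, h:F. ✗
c: no successors, so [](~p & [][]~p) holds vacuously. ✓
d: successors {c}; ~p & [][]~p there: c:F. ✗
e: successors {b, g}; ~p & [][]~p there: b:F, g:F. ✗
f: successors {b, f, h}; ~p & [][]~p there: b:F, f:F, h:F. ✗
g: successors {b, c, e, f}; ~p & [][]~p there: b:F, c:F, e:F, f:F. ✗
h: successors {f}; ~p & [][]~p there: f:F. ✗
Satisfying worlds: {c}.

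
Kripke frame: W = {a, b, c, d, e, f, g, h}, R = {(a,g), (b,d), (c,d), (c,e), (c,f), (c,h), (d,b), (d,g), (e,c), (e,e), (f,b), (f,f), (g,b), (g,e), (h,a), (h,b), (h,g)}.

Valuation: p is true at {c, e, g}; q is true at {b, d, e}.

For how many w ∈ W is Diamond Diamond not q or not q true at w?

a: Diamond Diamond not q is F, not q is T. ✓
b: Diamond Diamond not q is T, not q is F. ✓
c: Diamond Diamond not q is T, not q is T. ✓
d: Diamond Diamond not q is F, not q is F. ✗
e: Diamond Diamond not q is T, not q is F. ✓
f: Diamond Diamond not q is T, not q is T. ✓
g: Diamond Diamond not q is T, not q is T. ✓
h: Diamond Diamond not q is T, not q is T. ✓
Satisfying worlds: {a, b, c, e, f, g, h}.

7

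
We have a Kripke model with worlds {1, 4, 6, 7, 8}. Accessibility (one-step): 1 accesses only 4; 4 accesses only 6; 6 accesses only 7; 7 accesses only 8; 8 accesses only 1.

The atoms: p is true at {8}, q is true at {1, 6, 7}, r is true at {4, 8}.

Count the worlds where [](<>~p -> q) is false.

1: successors {4}; <>~p -> q there: 4:F. ✗
4: successors {6}; <>~p -> q there: 6:T. ✓
6: successors {7}; <>~p -> q there: 7:T. ✓
7: successors {8}; <>~p -> q there: 8:F. ✗
8: successors {1}; <>~p -> q there: 1:T. ✓
Satisfying worlds: {4, 6, 8}.
So [](<>~p -> q) fails at the other 2 worlds.

2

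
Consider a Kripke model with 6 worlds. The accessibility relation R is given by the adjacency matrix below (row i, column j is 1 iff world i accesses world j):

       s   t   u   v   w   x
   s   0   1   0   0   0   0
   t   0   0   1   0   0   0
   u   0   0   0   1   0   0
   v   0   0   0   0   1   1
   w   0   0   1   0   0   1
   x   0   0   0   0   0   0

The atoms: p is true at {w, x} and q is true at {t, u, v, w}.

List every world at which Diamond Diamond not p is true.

s: successors {t}; Diamond not p there: t:T. ✓
t: successors {u}; Diamond not p there: u:T. ✓
u: successors {v}; Diamond not p there: v:F. ✗
v: successors {w, x}; Diamond not p there: w:T, x:F. ✓
w: successors {u, x}; Diamond not p there: u:T, x:F. ✓
x: no successors, so Diamond Diamond not p fails. ✗

{s, t, v, w}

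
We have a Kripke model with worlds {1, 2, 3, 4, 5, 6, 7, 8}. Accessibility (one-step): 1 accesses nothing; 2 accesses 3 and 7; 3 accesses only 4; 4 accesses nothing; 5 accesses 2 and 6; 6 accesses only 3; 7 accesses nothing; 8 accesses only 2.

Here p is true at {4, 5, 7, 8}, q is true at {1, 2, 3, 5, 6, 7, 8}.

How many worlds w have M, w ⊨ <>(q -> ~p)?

5

1: no successors, so <>(q -> ~p) fails. ✗
2: successors {3, 7}; q -> ~p there: 3:T, 7:F. ✓
3: successors {4}; q -> ~p there: 4:T. ✓
4: no successors, so <>(q -> ~p) fails. ✗
5: successors {2, 6}; q -> ~p there: 2:T, 6:T. ✓
6: successors {3}; q -> ~p there: 3:T. ✓
7: no successors, so <>(q -> ~p) fails. ✗
8: successors {2}; q -> ~p there: 2:T. ✓
Satisfying worlds: {2, 3, 5, 6, 8}.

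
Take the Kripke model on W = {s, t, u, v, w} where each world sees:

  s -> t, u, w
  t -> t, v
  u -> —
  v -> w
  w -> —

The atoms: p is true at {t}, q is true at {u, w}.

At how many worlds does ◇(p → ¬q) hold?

s: successors {t, u, w}; p → ¬q there: t:T, u:T, w:T. ✓
t: successors {t, v}; p → ¬q there: t:T, v:T. ✓
u: no successors, so ◇(p → ¬q) fails. ✗
v: successors {w}; p → ¬q there: w:T. ✓
w: no successors, so ◇(p → ¬q) fails. ✗
Satisfying worlds: {s, t, v}.

3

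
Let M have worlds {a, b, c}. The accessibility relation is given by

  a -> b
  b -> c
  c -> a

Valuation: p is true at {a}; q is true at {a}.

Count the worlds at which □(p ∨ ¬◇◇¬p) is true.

a: successors {b}; p ∨ ¬◇◇¬p there: b:T. ✓
b: successors {c}; p ∨ ¬◇◇¬p there: c:F. ✗
c: successors {a}; p ∨ ¬◇◇¬p there: a:T. ✓
Satisfying worlds: {a, c}.

2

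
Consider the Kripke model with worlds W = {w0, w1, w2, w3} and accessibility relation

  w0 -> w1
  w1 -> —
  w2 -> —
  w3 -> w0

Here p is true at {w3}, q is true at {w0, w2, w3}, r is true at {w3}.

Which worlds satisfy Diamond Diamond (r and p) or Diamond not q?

{w0}

w0: Diamond Diamond (r and p) is F, Diamond not q is T. ✓
w1: Diamond Diamond (r and p) is F, Diamond not q is F. ✗
w2: Diamond Diamond (r and p) is F, Diamond not q is F. ✗
w3: Diamond Diamond (r and p) is F, Diamond not q is F. ✗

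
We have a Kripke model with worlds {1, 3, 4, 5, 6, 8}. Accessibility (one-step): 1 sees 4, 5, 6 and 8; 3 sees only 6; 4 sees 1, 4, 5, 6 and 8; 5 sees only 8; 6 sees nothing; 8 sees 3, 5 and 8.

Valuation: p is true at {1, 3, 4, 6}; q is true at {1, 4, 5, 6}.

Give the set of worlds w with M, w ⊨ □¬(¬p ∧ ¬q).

{3, 6}

1: successors {4, 5, 6, 8}; ¬(¬p ∧ ¬q) there: 4:T, 5:T, 6:T, 8:F. ✗
3: successors {6}; ¬(¬p ∧ ¬q) there: 6:T. ✓
4: successors {1, 4, 5, 6, 8}; ¬(¬p ∧ ¬q) there: 1:T, 4:T, 5:T, 6:T, 8:F. ✗
5: successors {8}; ¬(¬p ∧ ¬q) there: 8:F. ✗
6: no successors, so □¬(¬p ∧ ¬q) holds vacuously. ✓
8: successors {3, 5, 8}; ¬(¬p ∧ ¬q) there: 3:T, 5:T, 8:F. ✗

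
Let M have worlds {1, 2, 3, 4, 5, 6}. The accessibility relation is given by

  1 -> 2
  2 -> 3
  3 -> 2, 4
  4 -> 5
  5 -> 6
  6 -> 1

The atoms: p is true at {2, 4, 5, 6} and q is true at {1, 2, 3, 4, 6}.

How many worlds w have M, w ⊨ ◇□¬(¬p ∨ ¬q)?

3

1: successors {2}; □¬(¬p ∨ ¬q) there: 2:F. ✗
2: successors {3}; □¬(¬p ∨ ¬q) there: 3:T. ✓
3: successors {2, 4}; □¬(¬p ∨ ¬q) there: 2:F, 4:F. ✗
4: successors {5}; □¬(¬p ∨ ¬q) there: 5:T. ✓
5: successors {6}; □¬(¬p ∨ ¬q) there: 6:F. ✗
6: successors {1}; □¬(¬p ∨ ¬q) there: 1:T. ✓
Satisfying worlds: {2, 4, 6}.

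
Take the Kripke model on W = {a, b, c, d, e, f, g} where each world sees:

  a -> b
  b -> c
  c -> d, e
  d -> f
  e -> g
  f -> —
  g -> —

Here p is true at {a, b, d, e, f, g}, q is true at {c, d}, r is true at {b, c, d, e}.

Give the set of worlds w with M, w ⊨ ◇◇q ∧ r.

a: ◇◇q is T, r is F. ✗
b: ◇◇q is T, r is T. ✓
c: ◇◇q is F, r is T. ✗
d: ◇◇q is F, r is T. ✗
e: ◇◇q is F, r is T. ✗
f: ◇◇q is F, r is F. ✗
g: ◇◇q is F, r is F. ✗

{b}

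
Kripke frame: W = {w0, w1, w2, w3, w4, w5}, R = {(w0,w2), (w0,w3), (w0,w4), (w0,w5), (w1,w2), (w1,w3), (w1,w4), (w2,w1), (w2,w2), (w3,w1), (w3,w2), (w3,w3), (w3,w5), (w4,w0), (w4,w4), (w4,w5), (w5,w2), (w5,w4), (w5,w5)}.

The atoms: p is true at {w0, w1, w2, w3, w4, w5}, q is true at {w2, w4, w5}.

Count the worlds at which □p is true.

6

w0: successors {w2, w3, w4, w5}; p there: w2:T, w3:T, w4:T, w5:T. ✓
w1: successors {w2, w3, w4}; p there: w2:T, w3:T, w4:T. ✓
w2: successors {w1, w2}; p there: w1:T, w2:T. ✓
w3: successors {w1, w2, w3, w5}; p there: w1:T, w2:T, w3:T, w5:T. ✓
w4: successors {w0, w4, w5}; p there: w0:T, w4:T, w5:T. ✓
w5: successors {w2, w4, w5}; p there: w2:T, w4:T, w5:T. ✓
Satisfying worlds: {w0, w1, w2, w3, w4, w5}.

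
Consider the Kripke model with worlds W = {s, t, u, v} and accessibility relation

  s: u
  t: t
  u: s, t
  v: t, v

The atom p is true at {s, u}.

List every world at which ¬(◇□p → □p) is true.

{u}

s: ◇□p → □p is T. ✗
t: ◇□p → □p is T. ✗
u: ◇□p → □p is F. ✓
v: ◇□p → □p is T. ✗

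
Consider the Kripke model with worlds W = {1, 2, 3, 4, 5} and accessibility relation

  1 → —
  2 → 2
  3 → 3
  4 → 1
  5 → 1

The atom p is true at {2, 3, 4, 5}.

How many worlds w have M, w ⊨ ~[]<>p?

2

1: []<>p is T. ✗
2: []<>p is T. ✗
3: []<>p is T. ✗
4: []<>p is F. ✓
5: []<>p is F. ✓
Satisfying worlds: {4, 5}.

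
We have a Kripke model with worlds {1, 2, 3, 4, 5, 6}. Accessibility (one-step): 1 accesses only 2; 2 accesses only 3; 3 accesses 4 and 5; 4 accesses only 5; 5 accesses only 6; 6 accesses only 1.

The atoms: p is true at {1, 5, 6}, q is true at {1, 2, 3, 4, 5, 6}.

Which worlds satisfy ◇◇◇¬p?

1: successors {2}; ◇◇¬p there: 2:T. ✓
2: successors {3}; ◇◇¬p there: 3:F. ✗
3: successors {4, 5}; ◇◇¬p there: 4:F, 5:F. ✗
4: successors {5}; ◇◇¬p there: 5:F. ✗
5: successors {6}; ◇◇¬p there: 6:T. ✓
6: successors {1}; ◇◇¬p there: 1:T. ✓

{1, 5, 6}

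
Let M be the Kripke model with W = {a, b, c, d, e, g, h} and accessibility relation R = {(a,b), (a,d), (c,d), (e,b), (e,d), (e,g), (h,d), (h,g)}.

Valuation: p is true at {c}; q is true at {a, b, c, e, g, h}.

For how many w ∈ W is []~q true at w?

4

a: successors {b, d}; ~q there: b:F, d:T. ✗
b: no successors, so []~q holds vacuously. ✓
c: successors {d}; ~q there: d:T. ✓
d: no successors, so []~q holds vacuously. ✓
e: successors {b, d, g}; ~q there: b:F, d:T, g:F. ✗
g: no successors, so []~q holds vacuously. ✓
h: successors {d, g}; ~q there: d:T, g:F. ✗
Satisfying worlds: {b, c, d, g}.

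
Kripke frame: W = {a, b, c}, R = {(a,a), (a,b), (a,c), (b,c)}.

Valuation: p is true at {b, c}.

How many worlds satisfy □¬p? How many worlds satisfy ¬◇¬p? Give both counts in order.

For □¬p:
a: successors {a, b, c}; ¬p there: a:T, b:F, c:F. ✗
b: successors {c}; ¬p there: c:F. ✗
c: no successors, so □¬p holds vacuously. ✓
— 1 world.
For ¬◇¬p:
a: ◇¬p is T. ✗
b: ◇¬p is F. ✓
c: ◇¬p is F. ✓
— 2 worlds.

1 and 2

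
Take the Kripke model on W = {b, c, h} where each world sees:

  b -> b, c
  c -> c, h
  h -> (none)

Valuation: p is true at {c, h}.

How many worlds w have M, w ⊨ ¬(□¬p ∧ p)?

2

b: □¬p ∧ p is F. ✓
c: □¬p ∧ p is F. ✓
h: □¬p ∧ p is T. ✗
Satisfying worlds: {b, c}.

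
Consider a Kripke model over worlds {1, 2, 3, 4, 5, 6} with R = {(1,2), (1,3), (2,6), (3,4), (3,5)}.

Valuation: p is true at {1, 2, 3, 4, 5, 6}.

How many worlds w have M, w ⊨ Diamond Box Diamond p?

2

1: successors {2, 3}; Box Diamond p there: 2:F, 3:F. ✗
2: successors {6}; Box Diamond p there: 6:T. ✓
3: successors {4, 5}; Box Diamond p there: 4:T, 5:T. ✓
4: no successors, so Diamond Box Diamond p fails. ✗
5: no successors, so Diamond Box Diamond p fails. ✗
6: no successors, so Diamond Box Diamond p fails. ✗
Satisfying worlds: {2, 3}.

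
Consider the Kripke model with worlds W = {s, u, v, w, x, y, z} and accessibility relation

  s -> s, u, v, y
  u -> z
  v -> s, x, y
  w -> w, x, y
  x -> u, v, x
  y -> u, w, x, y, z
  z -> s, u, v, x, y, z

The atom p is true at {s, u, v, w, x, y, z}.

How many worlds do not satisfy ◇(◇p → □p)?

s: successors {s, u, v, y}; ◇p → □p there: s:T, u:T, v:T, y:T. ✓
u: successors {z}; ◇p → □p there: z:T. ✓
v: successors {s, x, y}; ◇p → □p there: s:T, x:T, y:T. ✓
w: successors {w, x, y}; ◇p → □p there: w:T, x:T, y:T. ✓
x: successors {u, v, x}; ◇p → □p there: u:T, v:T, x:T. ✓
y: successors {u, w, x, y, z}; ◇p → □p there: u:T, w:T, x:T, y:T, z:T. ✓
z: successors {s, u, v, x, y, z}; ◇p → □p there: s:T, u:T, v:T, x:T, y:T, z:T. ✓
Satisfying worlds: {s, u, v, w, x, y, z}.
So ◇(◇p → □p) fails at the other 0 worlds.

0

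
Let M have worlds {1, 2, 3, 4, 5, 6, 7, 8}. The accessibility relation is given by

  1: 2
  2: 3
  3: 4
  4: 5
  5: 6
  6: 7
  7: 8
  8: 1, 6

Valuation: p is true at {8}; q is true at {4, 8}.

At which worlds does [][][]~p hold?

1: successors {2}; [][]~p there: 2:T. ✓
2: successors {3}; [][]~p there: 3:T. ✓
3: successors {4}; [][]~p there: 4:T. ✓
4: successors {5}; [][]~p there: 5:T. ✓
5: successors {6}; [][]~p there: 6:F. ✗
6: successors {7}; [][]~p there: 7:T. ✓
7: successors {8}; [][]~p there: 8:T. ✓
8: successors {1, 6}; [][]~p there: 1:T, 6:F. ✗

{1, 2, 3, 4, 6, 7}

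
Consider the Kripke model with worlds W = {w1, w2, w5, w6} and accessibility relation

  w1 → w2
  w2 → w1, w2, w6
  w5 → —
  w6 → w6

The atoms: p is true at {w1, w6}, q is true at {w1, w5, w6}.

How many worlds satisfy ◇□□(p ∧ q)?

w1: successors {w2}; □□(p ∧ q) there: w2:F. ✗
w2: successors {w1, w2, w6}; □□(p ∧ q) there: w1:F, w2:F, w6:T. ✓
w5: no successors, so ◇□□(p ∧ q) fails. ✗
w6: successors {w6}; □□(p ∧ q) there: w6:T. ✓
Satisfying worlds: {w2, w6}.

2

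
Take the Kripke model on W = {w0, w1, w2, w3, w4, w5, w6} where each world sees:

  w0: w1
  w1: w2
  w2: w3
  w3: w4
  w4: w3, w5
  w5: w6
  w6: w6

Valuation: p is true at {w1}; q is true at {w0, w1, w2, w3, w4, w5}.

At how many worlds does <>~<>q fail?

4

w0: successors {w1}; ~<>q there: w1:F. ✗
w1: successors {w2}; ~<>q there: w2:F. ✗
w2: successors {w3}; ~<>q there: w3:F. ✗
w3: successors {w4}; ~<>q there: w4:F. ✗
w4: successors {w3, w5}; ~<>q there: w3:F, w5:T. ✓
w5: successors {w6}; ~<>q there: w6:T. ✓
w6: successors {w6}; ~<>q there: w6:T. ✓
Satisfying worlds: {w4, w5, w6}.
So <>~<>q fails at the other 4 worlds.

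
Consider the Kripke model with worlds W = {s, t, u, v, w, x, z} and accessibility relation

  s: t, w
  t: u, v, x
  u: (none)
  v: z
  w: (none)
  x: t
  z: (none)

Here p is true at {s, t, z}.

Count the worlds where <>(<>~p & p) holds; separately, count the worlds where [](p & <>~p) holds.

2 and 4

For <>(<>~p & p):
s: successors {t, w}; <>~p & p there: t:T, w:F. ✓
t: successors {u, v, x}; <>~p & p there: u:F, v:F, x:F. ✗
u: no successors, so <>(<>~p & p) fails. ✗
v: successors {z}; <>~p & p there: z:F. ✗
w: no successors, so <>(<>~p & p) fails. ✗
x: successors {t}; <>~p & p there: t:T. ✓
z: no successors, so <>(<>~p & p) fails. ✗
— 2 worlds.
For [](p & <>~p):
s: successors {t, w}; p & <>~p there: t:T, w:F. ✗
t: successors {u, v, x}; p & <>~p there: u:F, v:F, x:F. ✗
u: no successors, so [](p & <>~p) holds vacuously. ✓
v: successors {z}; p & <>~p there: z:F. ✗
w: no successors, so [](p & <>~p) holds vacuously. ✓
x: successors {t}; p & <>~p there: t:T. ✓
z: no successors, so [](p & <>~p) holds vacuously. ✓
— 4 worlds.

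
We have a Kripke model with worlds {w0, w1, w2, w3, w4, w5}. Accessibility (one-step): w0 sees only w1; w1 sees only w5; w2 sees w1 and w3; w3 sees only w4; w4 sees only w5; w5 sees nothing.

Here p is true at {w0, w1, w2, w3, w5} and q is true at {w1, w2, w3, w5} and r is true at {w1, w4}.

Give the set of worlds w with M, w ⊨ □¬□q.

{w5}

w0: successors {w1}; ¬□q there: w1:F. ✗
w1: successors {w5}; ¬□q there: w5:F. ✗
w2: successors {w1, w3}; ¬□q there: w1:F, w3:T. ✗
w3: successors {w4}; ¬□q there: w4:F. ✗
w4: successors {w5}; ¬□q there: w5:F. ✗
w5: no successors, so □¬□q holds vacuously. ✓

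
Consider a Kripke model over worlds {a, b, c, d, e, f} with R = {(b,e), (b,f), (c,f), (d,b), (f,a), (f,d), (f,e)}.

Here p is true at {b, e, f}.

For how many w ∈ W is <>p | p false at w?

1

a: <>p is F, p is F. ✗
b: <>p is T, p is T. ✓
c: <>p is T, p is F. ✓
d: <>p is T, p is F. ✓
e: <>p is F, p is T. ✓
f: <>p is T, p is T. ✓
Satisfying worlds: {b, c, d, e, f}.
So <>p | p fails at the other 1 world.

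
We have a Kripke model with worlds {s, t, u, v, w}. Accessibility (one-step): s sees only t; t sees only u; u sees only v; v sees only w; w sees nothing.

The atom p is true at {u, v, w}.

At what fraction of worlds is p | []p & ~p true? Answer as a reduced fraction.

4/5

s: p is F, []p & ~p is F. ✗
t: p is F, []p & ~p is T. ✓
u: p is T, []p & ~p is F. ✓
v: p is T, []p & ~p is F. ✓
w: p is T, []p & ~p is F. ✓
That's 4 of 5 worlds, so 4/5.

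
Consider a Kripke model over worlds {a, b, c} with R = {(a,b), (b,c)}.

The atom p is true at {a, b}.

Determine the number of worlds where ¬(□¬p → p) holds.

a: □¬p → p is T. ✗
b: □¬p → p is T. ✗
c: □¬p → p is F. ✓
Satisfying worlds: {c}.

1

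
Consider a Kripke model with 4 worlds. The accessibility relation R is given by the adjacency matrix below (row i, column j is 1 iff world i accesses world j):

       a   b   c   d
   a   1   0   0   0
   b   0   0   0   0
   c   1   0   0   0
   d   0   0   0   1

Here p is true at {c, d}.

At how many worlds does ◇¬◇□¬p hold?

1

a: successors {a}; ¬◇□¬p there: a:F. ✗
b: no successors, so ◇¬◇□¬p fails. ✗
c: successors {a}; ¬◇□¬p there: a:F. ✗
d: successors {d}; ¬◇□¬p there: d:T. ✓
Satisfying worlds: {d}.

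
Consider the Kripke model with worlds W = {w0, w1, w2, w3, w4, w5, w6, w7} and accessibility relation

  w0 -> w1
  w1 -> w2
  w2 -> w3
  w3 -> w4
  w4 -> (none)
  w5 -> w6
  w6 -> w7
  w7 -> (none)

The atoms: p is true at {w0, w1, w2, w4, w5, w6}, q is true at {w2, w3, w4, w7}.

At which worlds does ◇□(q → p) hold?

{w0, w2, w3, w6}

w0: successors {w1}; □(q → p) there: w1:T. ✓
w1: successors {w2}; □(q → p) there: w2:F. ✗
w2: successors {w3}; □(q → p) there: w3:T. ✓
w3: successors {w4}; □(q → p) there: w4:T. ✓
w4: no successors, so ◇□(q → p) fails. ✗
w5: successors {w6}; □(q → p) there: w6:F. ✗
w6: successors {w7}; □(q → p) there: w7:T. ✓
w7: no successors, so ◇□(q → p) fails. ✗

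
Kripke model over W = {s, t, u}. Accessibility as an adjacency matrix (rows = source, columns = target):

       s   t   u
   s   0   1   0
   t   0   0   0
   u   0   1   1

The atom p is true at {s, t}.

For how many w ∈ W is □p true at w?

s: successors {t}; p there: t:T. ✓
t: no successors, so □p holds vacuously. ✓
u: successors {t, u}; p there: t:T, u:F. ✗
Satisfying worlds: {s, t}.

2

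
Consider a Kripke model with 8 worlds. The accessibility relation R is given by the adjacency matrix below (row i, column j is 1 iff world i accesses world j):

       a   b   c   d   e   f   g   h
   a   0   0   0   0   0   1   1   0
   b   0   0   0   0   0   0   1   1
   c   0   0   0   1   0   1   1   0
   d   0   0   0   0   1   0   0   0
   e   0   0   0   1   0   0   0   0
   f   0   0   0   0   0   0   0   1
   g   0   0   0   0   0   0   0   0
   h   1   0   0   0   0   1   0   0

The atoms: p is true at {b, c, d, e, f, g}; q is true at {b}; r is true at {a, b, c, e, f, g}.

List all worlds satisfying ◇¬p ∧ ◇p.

a: ◇¬p is F, ◇p is T. ✗
b: ◇¬p is T, ◇p is T. ✓
c: ◇¬p is F, ◇p is T. ✗
d: ◇¬p is F, ◇p is T. ✗
e: ◇¬p is F, ◇p is T. ✗
f: ◇¬p is T, ◇p is F. ✗
g: ◇¬p is F, ◇p is F. ✗
h: ◇¬p is T, ◇p is T. ✓

{b, h}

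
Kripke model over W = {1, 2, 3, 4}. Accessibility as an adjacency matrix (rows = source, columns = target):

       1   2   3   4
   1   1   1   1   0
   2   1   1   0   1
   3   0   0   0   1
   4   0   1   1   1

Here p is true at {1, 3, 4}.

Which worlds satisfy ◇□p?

1: successors {1, 2, 3}; □p there: 1:F, 2:F, 3:T. ✓
2: successors {1, 2, 4}; □p there: 1:F, 2:F, 4:F. ✗
3: successors {4}; □p there: 4:F. ✗
4: successors {2, 3, 4}; □p there: 2:F, 3:T, 4:F. ✓

{1, 4}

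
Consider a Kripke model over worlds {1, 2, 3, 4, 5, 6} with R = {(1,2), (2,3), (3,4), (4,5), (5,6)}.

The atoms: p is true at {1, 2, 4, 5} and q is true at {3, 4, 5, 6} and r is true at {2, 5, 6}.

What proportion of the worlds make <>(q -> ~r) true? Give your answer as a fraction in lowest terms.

1: successors {2}; q -> ~r there: 2:T. ✓
2: successors {3}; q -> ~r there: 3:T. ✓
3: successors {4}; q -> ~r there: 4:T. ✓
4: successors {5}; q -> ~r there: 5:F. ✗
5: successors {6}; q -> ~r there: 6:F. ✗
6: no successors, so <>(q -> ~r) fails. ✗
That's 3 of 6 worlds, so 3/6 = 1/2.

1/2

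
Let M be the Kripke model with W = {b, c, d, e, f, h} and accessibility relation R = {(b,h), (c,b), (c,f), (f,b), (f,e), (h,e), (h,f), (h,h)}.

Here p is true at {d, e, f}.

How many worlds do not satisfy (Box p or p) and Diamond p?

b: Box p or p is F, Diamond p is F. ✗
c: Box p or p is F, Diamond p is T. ✗
d: Box p or p is T, Diamond p is F. ✗
e: Box p or p is T, Diamond p is F. ✗
f: Box p or p is T, Diamond p is T. ✓
h: Box p or p is F, Diamond p is T. ✗
Satisfying worlds: {f}.
So (Box p or p) and Diamond p fails at the other 5 worlds.

5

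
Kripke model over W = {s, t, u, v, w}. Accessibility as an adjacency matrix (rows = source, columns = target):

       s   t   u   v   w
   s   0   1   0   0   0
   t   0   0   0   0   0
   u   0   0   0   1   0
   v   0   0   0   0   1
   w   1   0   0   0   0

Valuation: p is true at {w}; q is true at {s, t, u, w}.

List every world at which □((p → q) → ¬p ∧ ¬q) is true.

{t, u}

s: successors {t}; (p → q) → ¬p ∧ ¬q there: t:F. ✗
t: no successors, so □((p → q) → ¬p ∧ ¬q) holds vacuously. ✓
u: successors {v}; (p → q) → ¬p ∧ ¬q there: v:T. ✓
v: successors {w}; (p → q) → ¬p ∧ ¬q there: w:F. ✗
w: successors {s}; (p → q) → ¬p ∧ ¬q there: s:F. ✗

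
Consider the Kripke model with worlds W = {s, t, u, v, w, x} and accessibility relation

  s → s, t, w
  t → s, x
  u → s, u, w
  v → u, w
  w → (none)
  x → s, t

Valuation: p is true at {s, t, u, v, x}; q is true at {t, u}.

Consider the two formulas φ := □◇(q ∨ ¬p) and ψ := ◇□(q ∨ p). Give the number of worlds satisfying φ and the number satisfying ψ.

For □◇(q ∨ ¬p):
s: successors {s, t, w}; ◇(q ∨ ¬p) there: s:T, t:F, w:F. ✗
t: successors {s, x}; ◇(q ∨ ¬p) there: s:T, x:T. ✓
u: successors {s, u, w}; ◇(q ∨ ¬p) there: s:T, u:T, w:F. ✗
v: successors {u, w}; ◇(q ∨ ¬p) there: u:T, w:F. ✗
w: no successors, so □◇(q ∨ ¬p) holds vacuously. ✓
x: successors {s, t}; ◇(q ∨ ¬p) there: s:T, t:F. ✗
— 2 worlds.
For ◇□(q ∨ p):
s: successors {s, t, w}; □(q ∨ p) there: s:F, t:T, w:T. ✓
t: successors {s, x}; □(q ∨ p) there: s:F, x:T. ✓
u: successors {s, u, w}; □(q ∨ p) there: s:F, u:F, w:T. ✓
v: successors {u, w}; □(q ∨ p) there: u:F, w:T. ✓
w: no successors, so ◇□(q ∨ p) fails. ✗
x: successors {s, t}; □(q ∨ p) there: s:F, t:T. ✓
— 5 worlds.

2 and 5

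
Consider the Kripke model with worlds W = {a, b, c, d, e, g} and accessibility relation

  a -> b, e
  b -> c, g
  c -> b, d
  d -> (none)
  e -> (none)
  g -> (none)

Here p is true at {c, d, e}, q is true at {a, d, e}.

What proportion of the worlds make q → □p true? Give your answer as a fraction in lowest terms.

5/6

a: q is T, □p is F. ✗
b: q is F, □p is F. ✓
c: q is F, □p is F. ✓
d: q is T, □p is T. ✓
e: q is T, □p is T. ✓
g: q is F, □p is T. ✓
That's 5 of 6 worlds, so 5/6.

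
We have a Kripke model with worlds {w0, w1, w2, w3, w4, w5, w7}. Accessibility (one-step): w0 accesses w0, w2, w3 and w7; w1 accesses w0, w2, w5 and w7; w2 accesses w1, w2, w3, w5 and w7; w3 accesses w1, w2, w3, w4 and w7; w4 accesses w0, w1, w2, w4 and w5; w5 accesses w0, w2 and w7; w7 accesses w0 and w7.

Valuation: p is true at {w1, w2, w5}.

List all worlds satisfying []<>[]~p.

w0: successors {w0, w2, w3, w7}; <>[]~p there: w0:T, w2:T, w3:T, w7:T. ✓
w1: successors {w0, w2, w5, w7}; <>[]~p there: w0:T, w2:T, w5:T, w7:T. ✓
w2: successors {w1, w2, w3, w5, w7}; <>[]~p there: w1:T, w2:T, w3:T, w5:T, w7:T. ✓
w3: successors {w1, w2, w3, w4, w7}; <>[]~p there: w1:T, w2:T, w3:T, w4:F, w7:T. ✗
w4: successors {w0, w1, w2, w4, w5}; <>[]~p there: w0:T, w1:T, w2:T, w4:F, w5:T. ✗
w5: successors {w0, w2, w7}; <>[]~p there: w0:T, w2:T, w7:T. ✓
w7: successors {w0, w7}; <>[]~p there: w0:T, w7:T. ✓

{w0, w1, w2, w5, w7}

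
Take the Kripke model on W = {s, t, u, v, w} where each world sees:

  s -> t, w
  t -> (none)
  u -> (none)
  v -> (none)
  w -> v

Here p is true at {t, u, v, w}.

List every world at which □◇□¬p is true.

s: successors {t, w}; ◇□¬p there: t:F, w:T. ✗
t: no successors, so □◇□¬p holds vacuously. ✓
u: no successors, so □◇□¬p holds vacuously. ✓
v: no successors, so □◇□¬p holds vacuously. ✓
w: successors {v}; ◇□¬p there: v:F. ✗

{t, u, v}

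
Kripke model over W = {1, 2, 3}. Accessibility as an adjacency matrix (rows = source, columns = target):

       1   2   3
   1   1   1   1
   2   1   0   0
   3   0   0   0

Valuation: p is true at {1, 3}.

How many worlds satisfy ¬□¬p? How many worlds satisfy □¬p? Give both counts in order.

2 and 1

For ¬□¬p:
1: □¬p is F. ✓
2: □¬p is F. ✓
3: □¬p is T. ✗
— 2 worlds.
For □¬p:
1: successors {1, 2, 3}; ¬p there: 1:F, 2:T, 3:F. ✗
2: successors {1}; ¬p there: 1:F. ✗
3: no successors, so □¬p holds vacuously. ✓
— 1 world.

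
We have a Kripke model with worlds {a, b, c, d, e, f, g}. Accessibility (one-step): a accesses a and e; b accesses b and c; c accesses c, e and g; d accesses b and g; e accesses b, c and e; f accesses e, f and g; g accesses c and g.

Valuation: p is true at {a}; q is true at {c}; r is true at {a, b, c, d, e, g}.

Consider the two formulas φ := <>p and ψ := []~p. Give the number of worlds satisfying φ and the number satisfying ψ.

1 and 6

For <>p:
a: successors {a, e}; p there: a:T, e:F. ✓
b: successors {b, c}; p there: b:F, c:F. ✗
c: successors {c, e, g}; p there: c:F, e:F, g:F. ✗
d: successors {b, g}; p there: b:F, g:F. ✗
e: successors {b, c, e}; p there: b:F, c:F, e:F. ✗
f: successors {e, f, g}; p there: e:F, f:F, g:F. ✗
g: successors {c, g}; p there: c:F, g:F. ✗
— 1 world.
For []~p:
a: successors {a, e}; ~p there: a:F, e:T. ✗
b: successors {b, c}; ~p there: b:T, c:T. ✓
c: successors {c, e, g}; ~p there: c:T, e:T, g:T. ✓
d: successors {b, g}; ~p there: b:T, g:T. ✓
e: successors {b, c, e}; ~p there: b:T, c:T, e:T. ✓
f: successors {e, f, g}; ~p there: e:T, f:T, g:T. ✓
g: successors {c, g}; ~p there: c:T, g:T. ✓
— 6 worlds.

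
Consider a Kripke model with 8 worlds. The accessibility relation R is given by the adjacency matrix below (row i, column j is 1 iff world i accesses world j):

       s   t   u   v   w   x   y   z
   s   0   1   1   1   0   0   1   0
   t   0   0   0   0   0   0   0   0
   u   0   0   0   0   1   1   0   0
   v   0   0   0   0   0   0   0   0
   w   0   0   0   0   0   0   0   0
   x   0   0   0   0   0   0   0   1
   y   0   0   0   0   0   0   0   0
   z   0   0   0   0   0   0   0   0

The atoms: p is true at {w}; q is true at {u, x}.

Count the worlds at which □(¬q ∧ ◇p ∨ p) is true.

5

s: successors {t, u, v, y}; ¬q ∧ ◇p ∨ p there: t:F, u:F, v:F, y:F. ✗
t: no successors, so □(¬q ∧ ◇p ∨ p) holds vacuously. ✓
u: successors {w, x}; ¬q ∧ ◇p ∨ p there: w:T, x:F. ✗
v: no successors, so □(¬q ∧ ◇p ∨ p) holds vacuously. ✓
w: no successors, so □(¬q ∧ ◇p ∨ p) holds vacuously. ✓
x: successors {z}; ¬q ∧ ◇p ∨ p there: z:F. ✗
y: no successors, so □(¬q ∧ ◇p ∨ p) holds vacuously. ✓
z: no successors, so □(¬q ∧ ◇p ∨ p) holds vacuously. ✓
Satisfying worlds: {t, v, w, y, z}.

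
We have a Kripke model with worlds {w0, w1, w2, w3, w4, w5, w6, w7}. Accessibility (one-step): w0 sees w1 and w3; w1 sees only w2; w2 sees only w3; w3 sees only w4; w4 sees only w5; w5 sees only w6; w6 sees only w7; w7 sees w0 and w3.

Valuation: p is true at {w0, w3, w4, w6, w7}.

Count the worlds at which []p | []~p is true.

7

w0: []p is F, []~p is F. ✗
w1: []p is F, []~p is T. ✓
w2: []p is T, []~p is F. ✓
w3: []p is T, []~p is F. ✓
w4: []p is F, []~p is T. ✓
w5: []p is T, []~p is F. ✓
w6: []p is T, []~p is F. ✓
w7: []p is T, []~p is F. ✓
Satisfying worlds: {w1, w2, w3, w4, w5, w6, w7}.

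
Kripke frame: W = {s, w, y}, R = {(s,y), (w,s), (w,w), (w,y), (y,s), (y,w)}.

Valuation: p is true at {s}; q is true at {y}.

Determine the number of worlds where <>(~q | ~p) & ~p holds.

s: <>(~q | ~p) is T, ~p is F. ✗
w: <>(~q | ~p) is T, ~p is T. ✓
y: <>(~q | ~p) is T, ~p is T. ✓
Satisfying worlds: {w, y}.

2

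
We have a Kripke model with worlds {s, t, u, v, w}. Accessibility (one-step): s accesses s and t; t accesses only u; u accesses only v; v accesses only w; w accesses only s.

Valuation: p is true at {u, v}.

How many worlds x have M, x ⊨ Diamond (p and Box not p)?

1

s: successors {s, t}; p and Box not p there: s:F, t:F. ✗
t: successors {u}; p and Box not p there: u:F. ✗
u: successors {v}; p and Box not p there: v:T. ✓
v: successors {w}; p and Box not p there: w:F. ✗
w: successors {s}; p and Box not p there: s:F. ✗
Satisfying worlds: {u}.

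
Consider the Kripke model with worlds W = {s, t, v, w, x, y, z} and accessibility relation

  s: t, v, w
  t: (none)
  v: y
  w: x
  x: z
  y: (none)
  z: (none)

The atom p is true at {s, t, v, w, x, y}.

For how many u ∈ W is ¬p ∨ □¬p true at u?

s: ¬p is F, □¬p is F. ✗
t: ¬p is F, □¬p is T. ✓
v: ¬p is F, □¬p is F. ✗
w: ¬p is F, □¬p is F. ✗
x: ¬p is F, □¬p is T. ✓
y: ¬p is F, □¬p is T. ✓
z: ¬p is T, □¬p is T. ✓
Satisfying worlds: {t, x, y, z}.

4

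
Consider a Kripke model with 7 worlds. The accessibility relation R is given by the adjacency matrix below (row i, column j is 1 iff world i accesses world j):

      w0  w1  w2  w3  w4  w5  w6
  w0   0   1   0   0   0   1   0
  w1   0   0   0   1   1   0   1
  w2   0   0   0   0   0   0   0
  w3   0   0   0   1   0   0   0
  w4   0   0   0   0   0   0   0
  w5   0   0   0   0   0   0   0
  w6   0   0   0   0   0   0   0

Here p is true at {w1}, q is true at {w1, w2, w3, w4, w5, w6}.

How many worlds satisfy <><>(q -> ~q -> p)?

3

w0: successors {w1, w5}; <>(q -> ~q -> p) there: w1:T, w5:F. ✓
w1: successors {w3, w4, w6}; <>(q -> ~q -> p) there: w3:T, w4:F, w6:F. ✓
w2: no successors, so <><>(q -> ~q -> p) fails. ✗
w3: successors {w3}; <>(q -> ~q -> p) there: w3:T. ✓
w4: no successors, so <><>(q -> ~q -> p) fails. ✗
w5: no successors, so <><>(q -> ~q -> p) fails. ✗
w6: no successors, so <><>(q -> ~q -> p) fails. ✗
Satisfying worlds: {w0, w1, w3}.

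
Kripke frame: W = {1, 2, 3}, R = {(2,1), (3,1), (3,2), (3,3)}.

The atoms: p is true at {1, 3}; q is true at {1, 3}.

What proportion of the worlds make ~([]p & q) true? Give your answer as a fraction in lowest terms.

1: []p & q is T. ✗
2: []p & q is F. ✓
3: []p & q is F. ✓
That's 2 of 3 worlds, so 2/3.

2/3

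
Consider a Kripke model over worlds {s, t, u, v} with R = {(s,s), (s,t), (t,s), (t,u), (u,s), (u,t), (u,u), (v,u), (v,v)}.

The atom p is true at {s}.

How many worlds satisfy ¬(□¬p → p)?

1

s: □¬p → p is T. ✗
t: □¬p → p is T. ✗
u: □¬p → p is T. ✗
v: □¬p → p is F. ✓
Satisfying worlds: {v}.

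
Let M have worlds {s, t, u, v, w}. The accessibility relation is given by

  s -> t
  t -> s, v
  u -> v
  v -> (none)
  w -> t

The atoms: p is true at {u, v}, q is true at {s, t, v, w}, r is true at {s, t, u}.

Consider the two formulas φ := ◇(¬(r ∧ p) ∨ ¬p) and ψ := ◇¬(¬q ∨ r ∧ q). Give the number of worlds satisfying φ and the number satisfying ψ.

4 and 2

For ◇(¬(r ∧ p) ∨ ¬p):
s: successors {t}; ¬(r ∧ p) ∨ ¬p there: t:T. ✓
t: successors {s, v}; ¬(r ∧ p) ∨ ¬p there: s:T, v:T. ✓
u: successors {v}; ¬(r ∧ p) ∨ ¬p there: v:T. ✓
v: no successors, so ◇(¬(r ∧ p) ∨ ¬p) fails. ✗
w: successors {t}; ¬(r ∧ p) ∨ ¬p there: t:T. ✓
— 4 worlds.
For ◇¬(¬q ∨ r ∧ q):
s: successors {t}; ¬(¬q ∨ r ∧ q) there: t:F. ✗
t: successors {s, v}; ¬(¬q ∨ r ∧ q) there: s:F, v:T. ✓
u: successors {v}; ¬(¬q ∨ r ∧ q) there: v:T. ✓
v: no successors, so ◇¬(¬q ∨ r ∧ q) fails. ✗
w: successors {t}; ¬(¬q ∨ r ∧ q) there: t:F. ✗
— 2 worlds.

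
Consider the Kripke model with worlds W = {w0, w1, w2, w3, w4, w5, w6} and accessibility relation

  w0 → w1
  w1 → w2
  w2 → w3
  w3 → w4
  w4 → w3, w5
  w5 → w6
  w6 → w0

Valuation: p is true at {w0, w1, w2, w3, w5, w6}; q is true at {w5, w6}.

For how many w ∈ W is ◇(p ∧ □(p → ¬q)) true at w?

6

w0: successors {w1}; p ∧ □(p → ¬q) there: w1:T. ✓
w1: successors {w2}; p ∧ □(p → ¬q) there: w2:T. ✓
w2: successors {w3}; p ∧ □(p → ¬q) there: w3:T. ✓
w3: successors {w4}; p ∧ □(p → ¬q) there: w4:F. ✗
w4: successors {w3, w5}; p ∧ □(p → ¬q) there: w3:T, w5:F. ✓
w5: successors {w6}; p ∧ □(p → ¬q) there: w6:T. ✓
w6: successors {w0}; p ∧ □(p → ¬q) there: w0:T. ✓
Satisfying worlds: {w0, w1, w2, w4, w5, w6}.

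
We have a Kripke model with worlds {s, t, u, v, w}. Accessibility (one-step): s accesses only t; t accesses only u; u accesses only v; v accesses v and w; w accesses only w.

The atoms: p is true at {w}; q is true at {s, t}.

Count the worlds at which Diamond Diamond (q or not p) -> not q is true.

s: Diamond Diamond (q or not p) is T, not q is F. ✗
t: Diamond Diamond (q or not p) is T, not q is F. ✗
u: Diamond Diamond (q or not p) is T, not q is T. ✓
v: Diamond Diamond (q or not p) is T, not q is T. ✓
w: Diamond Diamond (q or not p) is F, not q is T. ✓
Satisfying worlds: {u, v, w}.

3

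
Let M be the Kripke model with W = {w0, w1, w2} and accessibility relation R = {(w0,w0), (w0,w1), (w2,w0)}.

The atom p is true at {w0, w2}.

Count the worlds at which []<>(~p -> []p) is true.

2

w0: successors {w0, w1}; <>(~p -> []p) there: w0:T, w1:F. ✗
w1: no successors, so []<>(~p -> []p) holds vacuously. ✓
w2: successors {w0}; <>(~p -> []p) there: w0:T. ✓
Satisfying worlds: {w1, w2}.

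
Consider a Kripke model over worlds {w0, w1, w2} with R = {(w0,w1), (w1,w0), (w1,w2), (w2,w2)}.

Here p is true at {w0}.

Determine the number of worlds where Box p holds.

0

w0: successors {w1}; p there: w1:F. ✗
w1: successors {w0, w2}; p there: w0:T, w2:F. ✗
w2: successors {w2}; p there: w2:F. ✗
Satisfying worlds: ∅.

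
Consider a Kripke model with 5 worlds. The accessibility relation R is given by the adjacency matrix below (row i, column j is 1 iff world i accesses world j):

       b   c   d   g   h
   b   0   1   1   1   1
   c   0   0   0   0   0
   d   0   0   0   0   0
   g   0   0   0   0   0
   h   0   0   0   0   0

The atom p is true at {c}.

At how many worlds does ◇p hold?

b: successors {c, d, g, h}; p there: c:T, d:F, g:F, h:F. ✓
c: no successors, so ◇p fails. ✗
d: no successors, so ◇p fails. ✗
g: no successors, so ◇p fails. ✗
h: no successors, so ◇p fails. ✗
Satisfying worlds: {b}.

1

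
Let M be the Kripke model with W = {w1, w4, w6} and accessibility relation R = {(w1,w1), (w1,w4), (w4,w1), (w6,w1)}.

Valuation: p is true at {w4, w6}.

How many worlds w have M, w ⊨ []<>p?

w1: successors {w1, w4}; <>p there: w1:T, w4:F. ✗
w4: successors {w1}; <>p there: w1:T. ✓
w6: successors {w1}; <>p there: w1:T. ✓
Satisfying worlds: {w4, w6}.

2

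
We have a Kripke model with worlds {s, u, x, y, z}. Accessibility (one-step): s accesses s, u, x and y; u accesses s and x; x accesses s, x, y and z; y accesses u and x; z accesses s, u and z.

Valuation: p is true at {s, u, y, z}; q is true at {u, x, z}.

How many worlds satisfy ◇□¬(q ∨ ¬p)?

s: successors {s, u, x, y}; □¬(q ∨ ¬p) there: s:F, u:F, x:F, y:F. ✗
u: successors {s, x}; □¬(q ∨ ¬p) there: s:F, x:F. ✗
x: successors {s, x, y, z}; □¬(q ∨ ¬p) there: s:F, x:F, y:F, z:F. ✗
y: successors {u, x}; □¬(q ∨ ¬p) there: u:F, x:F. ✗
z: successors {s, u, z}; □¬(q ∨ ¬p) there: s:F, u:F, z:F. ✗
Satisfying worlds: ∅.

0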